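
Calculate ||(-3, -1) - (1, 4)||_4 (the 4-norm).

(Σ|x_i - y_i|^4)^(1/4) = (|-3 - 1|^4 + |-1 - 4|^4)^(1/4)
= (4^4 + 5^4)^(1/4) = (256 + 625)^(1/4) = (881)^(1/4) ≈ 5.4481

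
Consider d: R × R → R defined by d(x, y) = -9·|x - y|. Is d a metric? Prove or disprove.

No. With c = -9 < 0, d fails non-negativity: d(2, 5) = -9·|2 - 5| = -9·3 = -27 < 0.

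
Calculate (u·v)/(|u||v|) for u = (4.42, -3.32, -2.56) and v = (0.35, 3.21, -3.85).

With u = (4.42, -3.32, -2.56), v = (0.35, 3.21, -3.85):
u·v = 4.42·0.35 + (-3.32)·3.21 + (-2.56)·(-3.85) = 1.547 + (-10.6572) + 9.856 = 0.7458.
|u| = √(4.42² + (-3.32)² + (-2.56)²) = √(19.5364 + 11.0224 + 6.5536) = √37.1124, |v| = √(0.35² + 3.21² + (-3.85)²) = √(0.1225 + 10.3041 + 14.8225) = √25.2491.
cos θ = (u·v)/(|u||v|) = 0.7458/(√37.1124·√25.2491) ≈ 0.0244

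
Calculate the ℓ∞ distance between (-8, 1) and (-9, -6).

max(|x_i - y_i|) = max(|-8 - (-9)|, |1 - (-6)|) = max(1, 7) = 7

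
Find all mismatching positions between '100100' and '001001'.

Differing positions: 1, 3, 4, 6. Hamming distance = 4.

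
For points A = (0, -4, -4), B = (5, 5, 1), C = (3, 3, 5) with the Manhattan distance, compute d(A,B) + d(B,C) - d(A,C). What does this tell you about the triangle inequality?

d(A,B) = 5 + 9 + 5 = 19, d(B,C) = 2 + 2 + 4 = 8, d(A,C) = 3 + 7 + 9 = 19.
d(A,B) + d(B,C) - d(A,C) = 19 + 8 - 19 = 27 - 19 = 8. This is ≥ 0, so the triangle inequality holds for these points.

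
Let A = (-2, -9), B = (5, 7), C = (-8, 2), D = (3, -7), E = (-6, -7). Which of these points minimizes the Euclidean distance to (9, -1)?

Distances: d(A) ≈ 13.6015, d(B) ≈ 8.9443, d(C) ≈ 17.2627, d(D) ≈ 8.4853, d(E) ≈ 16.1555. Nearest: D = (3, -7) with distance 8.4853.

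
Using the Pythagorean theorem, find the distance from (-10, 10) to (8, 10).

√(Σ(x_i - y_i)²) = √((-10 - 8)² + (10 - 10)²)
= √((-18)² + 0²) = √(324 + 0) = √324 = 18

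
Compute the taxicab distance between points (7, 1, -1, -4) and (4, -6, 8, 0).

Σ|x_i - y_i| = |7 - 4| + |1 - (-6)| + |-1 - 8| + |-4 - 0| = 3 + 7 + 9 + 4 = 23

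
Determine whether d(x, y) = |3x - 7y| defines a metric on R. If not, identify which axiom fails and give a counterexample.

No. d fails symmetry: d(1, 4) = |3·1 - 7·4| = |-25| = 25, but d(4, 1) = |3·4 - 7·1| = |5| = 5. Since 25 ≠ 5, d(x,y) ≠ d(y,x) in general.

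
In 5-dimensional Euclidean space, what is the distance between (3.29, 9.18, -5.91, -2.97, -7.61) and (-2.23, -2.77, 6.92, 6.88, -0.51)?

√(Σ(x_i - y_i)²) = √((3.29 - (-2.23))² + (9.18 - (-2.77))² + (-5.91 - 6.92)² + (-2.97 - 6.88)² + (-7.61 - (-0.51))²)
= √(5.52² + 11.95² + (-12.83)² + (-9.85)² + (-7.1)²) = √(30.4704 + 142.8025 + 164.6089 + 97.0225 + 50.41) = √485.3143 ≈ 22.0299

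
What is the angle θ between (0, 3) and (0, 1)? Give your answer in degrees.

With u = (0, 3), v = (0, 1):
u·v = 0·0 + 3·1 = 0 + 3 = 3.
|u| = √(0² + 3²) = √9, |v| = √(0² + 1²) = √1, so |u||v| = √(9·1) = √9 = 3.
cos θ = (u·v)/(|u||v|) = 3/3 = 1 (the vectors are parallel, pointing the same way)
θ = arccos(1) = 0°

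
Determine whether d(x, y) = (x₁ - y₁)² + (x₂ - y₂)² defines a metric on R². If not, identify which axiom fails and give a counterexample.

No. The squared Euclidean distance fails the triangle inequality. Counterexample: x = (0, 0), y = (3, 3), z = (6, 6). d(x,z) = 6² + 6² = 72, but d(x,y) + d(y,z) = (3² + 3²) + (3² + 3²) = 18 + 18 = 36. Since 72 > 36, the triangle inequality is violated. (Note: √d, the ordinary Euclidean distance, IS a metric.)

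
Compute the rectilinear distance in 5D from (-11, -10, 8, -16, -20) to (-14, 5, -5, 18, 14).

Σ|x_i - y_i| = |-11 - (-14)| + |-10 - 5| + |8 - (-5)| + |-16 - 18| + |-20 - 14| = 3 + 15 + 13 + 34 + 34 = 99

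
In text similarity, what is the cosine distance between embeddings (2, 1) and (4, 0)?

With u = (2, 1), v = (4, 0):
u·v = 2·4 + 1·0 = 8 + 0 = 8.
|u| = √(2² + 1²) = √5, |v| = √(4² + 0²) = √16, so |u||v| = √(5·16) = √80.
cos θ = (u·v)/(|u||v|) = 8/√80 ≈ 0.8944
Cosine distance = 1 - cos θ ≈ 1 - 0.8944 = 0.1056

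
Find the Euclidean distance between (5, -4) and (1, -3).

√(Σ(x_i - y_i)²) = √((5 - 1)² + (-4 - (-3))²)
= √(4² + (-1)²) = √(16 + 1) = √17 ≈ 4.1231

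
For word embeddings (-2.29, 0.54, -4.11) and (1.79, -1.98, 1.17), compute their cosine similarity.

With u = (-2.29, 0.54, -4.11), v = (1.79, -1.98, 1.17):
u·v = (-2.29)·1.79 + 0.54·(-1.98) + (-4.11)·1.17 = (-4.0991) + (-1.0692) + (-4.8087) = -9.977.
|u| = √((-2.29)² + 0.54² + (-4.11)²) = √(5.2441 + 0.2916 + 16.8921) = √22.4278, |v| = √(1.79² + (-1.98)² + 1.17²) = √(3.2041 + 3.9204 + 1.3689) = √8.4934.
cos θ = (u·v)/(|u||v|) = -9.977/(√22.4278·√8.4934) ≈ -0.7229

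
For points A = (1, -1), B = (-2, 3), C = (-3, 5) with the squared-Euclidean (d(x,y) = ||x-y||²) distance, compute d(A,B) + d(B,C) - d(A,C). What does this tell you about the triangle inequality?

d(A,B) = 3² + 4² = 25, d(B,C) = 1² + 2² = 5, d(A,C) = 4² + 6² = 52.
d(A,B) + d(B,C) - d(A,C) = 25 + 5 - 52 = 30 - 52 = -22. This is < 0, so the triangle inequality FAILS for these points (squared-Euclidean is not a metric).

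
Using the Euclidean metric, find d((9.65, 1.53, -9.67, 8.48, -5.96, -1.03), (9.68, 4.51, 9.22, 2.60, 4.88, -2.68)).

√(Σ(x_i - y_i)²) = √((9.65 - 9.68)² + (1.53 - 4.51)² + (-9.67 - 9.22)² + (8.48 - 2.6)² + (-5.96 - 4.88)² + (-1.03 - (-2.68))²)
= √((-0.03)² + (-2.98)² + (-18.89)² + 5.88² + (-10.84)² + 1.65²) = √(0.0009 + 8.8804 + 356.8321 + 34.5744 + 117.5056 + 2.7225) = √520.5159 ≈ 22.8148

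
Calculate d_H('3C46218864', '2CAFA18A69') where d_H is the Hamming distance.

Differing positions: 1, 3, 4, 5, 8, 10. Hamming distance = 6.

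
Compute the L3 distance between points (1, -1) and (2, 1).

(Σ|x_i - y_i|^3)^(1/3) = (|1 - 2|^3 + |-1 - 1|^3)^(1/3)
= (1^3 + 2^3)^(1/3) = (1 + 8)^(1/3) = (9)^(1/3) ≈ 2.0801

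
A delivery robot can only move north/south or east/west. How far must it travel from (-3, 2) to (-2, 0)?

Σ|x_i - y_i| = |-3 - (-2)| + |2 - 0| = 1 + 2 = 3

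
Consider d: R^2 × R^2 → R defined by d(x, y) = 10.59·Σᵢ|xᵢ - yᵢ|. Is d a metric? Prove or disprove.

Yes. The L1 (Manhattan) norm induces a metric on R^2, and multiplying a metric by a positive constant 10.59 > 0 preserves all four axioms: non-negativity (10.59·||x-y|| ≥ 0), identity (10.59·||x-y|| = 0 ⟺ ||x-y|| = 0 ⟺ x = y), symmetry (||x-y|| = ||y-x||), and the triangle inequality (10.59·||x-z|| ≤ 10.59·||x-y|| + 10.59·||y-z||). So d is a metric.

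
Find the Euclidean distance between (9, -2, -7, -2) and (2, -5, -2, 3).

√(Σ(x_i - y_i)²) = √((9 - 2)² + (-2 - (-5))² + (-7 - (-2))² + (-2 - 3)²)
= √(7² + 3² + (-5)² + (-5)²) = √(49 + 9 + 25 + 25) = √108 ≈ 10.3923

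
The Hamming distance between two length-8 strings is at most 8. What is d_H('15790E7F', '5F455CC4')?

Differing positions: 1, 2, 3, 4, 5, 6, 7, 8. Hamming distance = 8. The maximum possible Hamming distance for length-8 strings is 8, so d_H/8 = 8/8 = 1.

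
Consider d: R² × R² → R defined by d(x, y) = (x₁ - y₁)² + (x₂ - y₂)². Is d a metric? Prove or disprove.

No. The squared Euclidean distance fails the triangle inequality. Counterexample: x = (0, 0), y = (1, 1), z = (2, 2). d(x,z) = 2² + 2² = 8, but d(x,y) + d(y,z) = (1² + 1²) + (1² + 1²) = 2 + 2 = 4. Since 8 > 4, the triangle inequality is violated. (Note: √d, the ordinary Euclidean distance, IS a metric.)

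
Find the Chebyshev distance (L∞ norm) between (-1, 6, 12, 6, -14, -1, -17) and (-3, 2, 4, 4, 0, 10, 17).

max(|x_i - y_i|) = max(|-1 - (-3)|, |6 - 2|, |12 - 4|, |6 - 4|, |-14 - 0|, |-1 - 10|, |-17 - 17|) = max(2, 4, 8, 2, 14, 11, 34) = 34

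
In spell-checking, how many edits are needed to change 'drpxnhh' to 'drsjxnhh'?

Let D[i][j] be the edit distance between the first i characters of 'drpxnhh' and the first j characters of 'drsjxnhh', with D[i][0] = i, D[0][j] = j, and D[i][j] = D[i-1][j-1] if the characters match, else 1 + min(D[i-1][j], D[i][j-1], D[i-1][j-1]). Filling the table (rows: prefixes of 'drpxnhh', columns: prefixes of 'drsjxnhh'):
     ε  d  r  s  j  x  n  h  h
  ε  0  1  2  3  4  5  6  7  8
  d  1  0  1  2  3  4  5  6  7
  r  2  1  0  1  2  3  4  5  6
  p  3  2  1  1  2  3  4  5  6
  x  4  3  2  2  2  2  3  4  5
  n  5  4  3  3  3  3  2  3  4
  h  6  5  4  4  4  4  3  2  3
  h  7  6  5  5  5  5  4  3  2
The bottom-right entry gives D[7][8] = 2, so no sequence of fewer than 2 edits works. Backtracking through the table gives one optimal edit sequence (2 edits):
  drpxnhh → drspxnhh (ins s @3)
  drspxnhh → drsjxnhh (sub p→j @4)
Edit distance = 2.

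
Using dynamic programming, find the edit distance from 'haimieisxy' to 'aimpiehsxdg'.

Let D[i][j] be the edit distance between the first i characters of 'haimieisxy' and the first j characters of 'aimpiehsxdg', with D[i][0] = i, D[0][j] = j, and D[i][j] = D[i-1][j-1] if the characters match, else 1 + min(D[i-1][j], D[i][j-1], D[i-1][j-1]). Filling the table (rows: prefixes of 'haimieisxy', columns: prefixes of 'aimpiehsxdg'):
     ε  a  i  m  p  i  e  h  s  x  d  g
  ε  0  1  2  3  4  5  6  7  8  9 10 11
  h  1  1  2  3  4  5  6  6  7  8  9 10
  a  2  1  2  3  4  5  6  7  7  8  9 10
  i  3  2  1  2  3  4  5  6  7  8  9 10
  m  4  3  2  1  2  3  4  5  6  7  8  9
  i  5  4  3  2  2  2  3  4  5  6  7  8
  e  6  5  4  3  3  3  2  3  4  5  6  7
  i  7  6  5  4  4  3  3  3  4  5  6  7
  s  8  7  6  5  5  4  4  4  3  4  5  6
  x  9  8  7  6  6  5  5  5  4  3  4  5
  y 10  9  8  7  7  6  6  6  5  4  4  5
The bottom-right entry gives D[10][11] = 5, so no sequence of fewer than 5 edits works. Backtracking through the table gives one optimal edit sequence (5 edits):
  haimieisxy → aimieisxy (del h @1)
  aimieisxy → aimpieisxy (ins p @4)
  aimpieisxy → aimpiehsxy (sub i→h @7)
  aimpiehsxy → aimpiehsxdy (ins d @10)
  aimpiehsxdy → aimpiehsxdg (sub y→g @11)
Edit distance = 5.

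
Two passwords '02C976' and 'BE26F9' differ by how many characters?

Differing positions: 1, 2, 3, 4, 5, 6. Hamming distance = 6.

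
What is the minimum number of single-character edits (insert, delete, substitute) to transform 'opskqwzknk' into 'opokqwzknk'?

Let D[i][j] be the edit distance between the first i characters of 'opskqwzknk' and the first j characters of 'opokqwzknk', with D[i][0] = i, D[0][j] = j, and D[i][j] = D[i-1][j-1] if the characters match, else 1 + min(D[i-1][j], D[i][j-1], D[i-1][j-1]). Filling the table (rows: prefixes of 'opskqwzknk', columns: prefixes of 'opokqwzknk'):
     ε  o  p  o  k  q  w  z  k  n  k
  ε  0  1  2  3  4  5  6  7  8  9 10
  o  1  0  1  2  3  4  5  6  7  8  9
  p  2  1  0  1  2  3  4  5  6  7  8
  s  3  2  1  1  2  3  4  5  6  7  8
  k  4  3  2  2  1  2  3  4  5  6  7
  q  5  4  3  3  2  1  2  3  4  5  6
  w  6  5  4  4  3  2  1  2  3  4  5
  z  7  6  5  5  4  3  2  1  2  3  4
  k  8  7  6  6  5  4  3  2  1  2  3
  n  9  8  7  7  6  5  4  3  2  1  2
  k 10  9  8  8  7  6  5  4  3  2  1
The bottom-right entry gives D[10][10] = 1, so no sequence of fewer than 1 edit works. Backtracking through the table gives one optimal edit sequence (1 edit):
  opskqwzknk → opokqwzknk (sub s→o @3)
Edit distance = 1.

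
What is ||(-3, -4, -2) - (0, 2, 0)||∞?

max(|x_i - y_i|) = max(|-3 - 0|, |-4 - 2|, |-2 - 0|) = max(3, 6, 2) = 6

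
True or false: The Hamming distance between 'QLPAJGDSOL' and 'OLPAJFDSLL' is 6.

Differing positions: 1, 6, 9. Hamming distance = 3, so the claim that d_H = 6 is false.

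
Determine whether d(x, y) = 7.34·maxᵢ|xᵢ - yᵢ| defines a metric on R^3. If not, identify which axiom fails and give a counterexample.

Yes. The L∞ (Chebyshev) norm induces a metric on R^3, and multiplying a metric by a positive constant 7.34 > 0 preserves all four axioms: non-negativity (7.34·||x-y|| ≥ 0), identity (7.34·||x-y|| = 0 ⟺ ||x-y|| = 0 ⟺ x = y), symmetry (||x-y|| = ||y-x||), and the triangle inequality (7.34·||x-z|| ≤ 7.34·||x-y|| + 7.34·||y-z||). So d is a metric.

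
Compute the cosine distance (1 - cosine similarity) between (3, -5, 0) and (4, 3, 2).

With u = (3, -5, 0), v = (4, 3, 2):
u·v = 3·4 + (-5)·3 + 0·2 = 12 + (-15) + 0 = -3.
|u| = √(3² + (-5)² + 0²) = √34, |v| = √(4² + 3² + 2²) = √29, so |u||v| = √(34·29) = √986.
cos θ = (u·v)/(|u||v|) = -3/√986 ≈ -0.0955
Cosine distance = 1 - cos θ ≈ 1 - (-0.0955) = 1.0955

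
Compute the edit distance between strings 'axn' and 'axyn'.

Let D[i][j] be the edit distance between the first i characters of 'axn' and the first j characters of 'axyn', with D[i][0] = i, D[0][j] = j, and D[i][j] = D[i-1][j-1] if the characters match, else 1 + min(D[i-1][j], D[i][j-1], D[i-1][j-1]). Filling the table (rows: prefixes of 'axn', columns: prefixes of 'axyn'):
     ε  a  x  y  n
  ε  0  1  2  3  4
  a  1  0  1  2  3
  x  2  1  0  1  2
  n  3  2  1  1  1
The bottom-right entry gives D[3][4] = 1, so no sequence of fewer than 1 edit works. Backtracking through the table gives one optimal edit sequence (1 edit):
  axn → axyn (ins y @3)
Edit distance = 1.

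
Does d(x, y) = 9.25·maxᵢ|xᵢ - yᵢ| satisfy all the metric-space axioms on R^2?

Yes. The L∞ (Chebyshev) norm induces a metric on R^2, and multiplying a metric by a positive constant 9.25 > 0 preserves all four axioms: non-negativity (9.25·||x-y|| ≥ 0), identity (9.25·||x-y|| = 0 ⟺ ||x-y|| = 0 ⟺ x = y), symmetry (||x-y|| = ||y-x||), and the triangle inequality (9.25·||x-z|| ≤ 9.25·||x-y|| + 9.25·||y-z||). So d is a metric.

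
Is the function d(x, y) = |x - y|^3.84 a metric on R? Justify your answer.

No. d(x,y) = |x-y|^3.84 fails the triangle inequality since p = 3.84 > 1. Counterexample: x = 0, y = 5, z = 14. d(x,z) = |0 - 14|^3.84 = 14^3.84 ≈ 25184.4028, but d(x,y) + d(y,z) = 5^3.84 + 9^3.84 ≈ 483.1087 + 4616.2704 = 5099.3791. Since 25184.4028 > 5099.3791, the triangle inequality is violated.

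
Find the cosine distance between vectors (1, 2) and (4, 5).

With u = (1, 2), v = (4, 5):
u·v = 1·4 + 2·5 = 4 + 10 = 14.
|u| = √(1² + 2²) = √5, |v| = √(4² + 5²) = √41, so |u||v| = √(5·41) = √205.
cos θ = (u·v)/(|u||v|) = 14/√205 ≈ 0.9778
Cosine distance = 1 - cos θ ≈ 1 - 0.9778 = 0.0222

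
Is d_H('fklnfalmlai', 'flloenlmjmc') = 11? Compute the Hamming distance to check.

Differing positions: 2, 4, 5, 6, 9, 10, 11. Hamming distance = 7, so the claim that d_H = 11 is false.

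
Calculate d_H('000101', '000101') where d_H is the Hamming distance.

Differing positions: none. Hamming distance = 0.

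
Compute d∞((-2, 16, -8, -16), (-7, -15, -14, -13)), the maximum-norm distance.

max(|x_i - y_i|) = max(|-2 - (-7)|, |16 - (-15)|, |-8 - (-14)|, |-16 - (-13)|) = max(5, 31, 6, 3) = 31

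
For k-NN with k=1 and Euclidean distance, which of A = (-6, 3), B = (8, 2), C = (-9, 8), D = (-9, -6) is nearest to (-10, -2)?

Distances: d(A) ≈ 6.4031, d(B) ≈ 18.4391, d(C) ≈ 10.0499, d(D) ≈ 4.1231. Nearest: D = (-9, -6) with distance 4.1231.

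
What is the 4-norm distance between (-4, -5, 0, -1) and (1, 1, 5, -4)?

(Σ|x_i - y_i|^4)^(1/4) = (|-4 - 1|^4 + |-5 - 1|^4 + |0 - 5|^4 + |-1 - (-4)|^4)^(1/4)
= (5^4 + 6^4 + 5^4 + 3^4)^(1/4) = (625 + 1296 + 625 + 81)^(1/4) = (2627)^(1/4) ≈ 7.1592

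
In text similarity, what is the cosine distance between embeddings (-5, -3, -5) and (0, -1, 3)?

With u = (-5, -3, -5), v = (0, -1, 3):
u·v = (-5)·0 + (-3)·(-1) + (-5)·3 = 0 + 3 + (-15) = -12.
|u| = √((-5)² + (-3)² + (-5)²) = √59, |v| = √(0² + (-1)² + 3²) = √10, so |u||v| = √(59·10) = √590.
cos θ = (u·v)/(|u||v|) = -12/√590 ≈ -0.494
Cosine distance = 1 - cos θ ≈ 1 - (-0.494) = 1.494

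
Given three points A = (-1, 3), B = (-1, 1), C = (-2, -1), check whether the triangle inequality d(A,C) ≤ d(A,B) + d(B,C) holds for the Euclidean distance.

d(A,B) = √(0² + 2²) = √4 = 2, d(B,C) = √(1² + 2²) = √5 ≈ 2.2361, d(A,C) = √(1² + 4²) = √17 ≈ 4.1231.
d(A,C) ≈ 4.1231 ≤ 2 + 2.2361 = 4.2361. Triangle inequality is satisfied.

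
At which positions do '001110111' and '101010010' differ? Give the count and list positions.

Differing positions: 1, 4, 7, 9. Hamming distance = 4.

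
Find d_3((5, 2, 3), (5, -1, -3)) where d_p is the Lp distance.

(Σ|x_i - y_i|^3)^(1/3) = (|5 - 5|^3 + |2 - (-1)|^3 + |3 - (-3)|^3)^(1/3)
= (0^3 + 3^3 + 6^3)^(1/3) = (0 + 27 + 216)^(1/3) = (243)^(1/3) ≈ 6.2403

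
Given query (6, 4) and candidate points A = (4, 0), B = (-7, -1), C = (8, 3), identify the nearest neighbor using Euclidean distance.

Distances: d(A) ≈ 4.4721, d(B) ≈ 13.9284, d(C) ≈ 2.2361. Nearest: C = (8, 3) with distance 2.2361.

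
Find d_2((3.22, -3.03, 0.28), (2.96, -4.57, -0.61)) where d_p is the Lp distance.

(Σ|x_i - y_i|^2)^(1/2) = (|3.22 - 2.96|^2 + |-3.03 - (-4.57)|^2 + |0.28 - (-0.61)|^2)^(1/2)
= (0.26^2 + 1.54^2 + 0.89^2)^(1/2) = (0.0676 + 2.3716 + 0.7921)^(1/2) = (3.2313)^(1/2) ≈ 1.7976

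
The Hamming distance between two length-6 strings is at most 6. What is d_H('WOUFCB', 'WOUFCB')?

Differing positions: none. Hamming distance = 0. The maximum possible Hamming distance for length-6 strings is 6, so d_H/6 = 0/6 = 0.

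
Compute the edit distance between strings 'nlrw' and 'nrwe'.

Let D[i][j] be the edit distance between the first i characters of 'nlrw' and the first j characters of 'nrwe', with D[i][0] = i, D[0][j] = j, and D[i][j] = D[i-1][j-1] if the characters match, else 1 + min(D[i-1][j], D[i][j-1], D[i-1][j-1]). Filling the table (rows: prefixes of 'nlrw', columns: prefixes of 'nrwe'):
     ε  n  r  w  e
  ε  0  1  2  3  4
  n  1  0  1  2  3
  l  2  1  1  2  3
  r  3  2  1  2  3
  w  4  3  2  1  2
The bottom-right entry gives D[4][4] = 2, so no sequence of fewer than 2 edits works. Backtracking through the table gives one optimal edit sequence (2 edits):
  nlrw → nrw (del l @2)
  nrw → nrwe (ins e @4)
Edit distance = 2.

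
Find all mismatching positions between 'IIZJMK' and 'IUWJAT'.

Differing positions: 2, 3, 5, 6. Hamming distance = 4.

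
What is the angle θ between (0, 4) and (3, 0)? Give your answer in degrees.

With u = (0, 4), v = (3, 0):
u·v = 0·3 + 4·0 = 0 + 0 = 0.
|u| = √(0² + 4²) = √16, |v| = √(3² + 0²) = √9, so |u||v| = √(16·9) = √144 = 12.
cos θ = (u·v)/(|u||v|) = 0/12 = 0 (the vectors are orthogonal)
θ = arccos(0) = 90°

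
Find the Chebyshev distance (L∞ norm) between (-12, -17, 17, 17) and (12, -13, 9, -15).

max(|x_i - y_i|) = max(|-12 - 12|, |-17 - (-13)|, |17 - 9|, |17 - (-15)|) = max(24, 4, 8, 32) = 32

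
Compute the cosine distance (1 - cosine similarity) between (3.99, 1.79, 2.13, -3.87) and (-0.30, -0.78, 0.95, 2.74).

With u = (3.99, 1.79, 2.13, -3.87), v = (-0.30, -0.78, 0.95, 2.74):
u·v = 3.99·(-0.3) + 1.79·(-0.78) + 2.13·0.95 + (-3.87)·2.74 = (-1.197) + (-1.3962) + 2.0235 + (-10.6038) = -11.1735.
|u| = √(3.99² + 1.79² + 2.13² + (-3.87)²) = √(15.9201 + 3.2041 + 4.5369 + 14.9769) = √38.638, |v| = √((-0.3)² + (-0.78)² + 0.95² + 2.74²) = √(0.09 + 0.6084 + 0.9025 + 7.5076) = √9.1085.
cos θ = (u·v)/(|u||v|) = -11.1735/(√38.638·√9.1085) ≈ -0.5956
Cosine distance = 1 - cos θ ≈ 1 - (-0.5956) = 1.5956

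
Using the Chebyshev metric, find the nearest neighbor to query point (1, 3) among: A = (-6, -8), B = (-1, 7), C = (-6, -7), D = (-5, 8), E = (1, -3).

Distances: d(A) = 11, d(B) = 4, d(C) = 10, d(D) = 6, d(E) = 6. Nearest: B = (-1, 7) with distance 4.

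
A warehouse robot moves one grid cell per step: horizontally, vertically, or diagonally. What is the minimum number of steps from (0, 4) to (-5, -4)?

max(|x_i - y_i|) = max(|0 - (-5)|, |4 - (-4)|) = max(5, 8) = 8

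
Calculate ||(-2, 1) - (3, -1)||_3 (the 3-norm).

(Σ|x_i - y_i|^3)^(1/3) = (|-2 - 3|^3 + |1 - (-1)|^3)^(1/3)
= (5^3 + 2^3)^(1/3) = (125 + 8)^(1/3) = (133)^(1/3) ≈ 5.1045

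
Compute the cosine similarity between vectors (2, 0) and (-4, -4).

With u = (2, 0), v = (-4, -4):
u·v = 2·(-4) + 0·(-4) = (-8) + 0 = -8.
|u| = √(2² + 0²) = √4, |v| = √((-4)² + (-4)²) = √32, so |u||v| = √(4·32) = √128.
cos θ = (u·v)/(|u||v|) = -8/√128 ≈ -0.7071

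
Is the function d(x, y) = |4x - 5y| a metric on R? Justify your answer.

No. d fails symmetry: d(5, 2) = |4·5 - 5·2| = |10| = 10, but d(2, 5) = |4·2 - 5·5| = |-17| = 17. Since 10 ≠ 17, d(x,y) ≠ d(y,x) in general.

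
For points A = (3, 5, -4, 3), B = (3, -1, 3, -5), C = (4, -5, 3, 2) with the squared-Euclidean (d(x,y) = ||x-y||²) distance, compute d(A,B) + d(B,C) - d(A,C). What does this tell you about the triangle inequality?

d(A,B) = 0² + 6² + 7² + 8² = 149, d(B,C) = 1² + 4² + 0² + 7² = 66, d(A,C) = 1² + 10² + 7² + 1² = 151.
d(A,B) + d(B,C) - d(A,C) = 149 + 66 - 151 = 215 - 151 = 64. This is ≥ 0, so the triangle inequality holds for these points.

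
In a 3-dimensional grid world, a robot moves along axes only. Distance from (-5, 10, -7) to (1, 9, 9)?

Σ|x_i - y_i| = |-5 - 1| + |10 - 9| + |-7 - 9| = 6 + 1 + 16 = 23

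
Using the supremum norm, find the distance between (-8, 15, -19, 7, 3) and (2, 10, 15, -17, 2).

max(|x_i - y_i|) = max(|-8 - 2|, |15 - 10|, |-19 - 15|, |7 - (-17)|, |3 - 2|) = max(10, 5, 34, 24, 1) = 34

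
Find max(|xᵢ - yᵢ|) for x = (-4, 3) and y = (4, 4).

max(|x_i - y_i|) = max(|-4 - 4|, |3 - 4|) = max(8, 1) = 8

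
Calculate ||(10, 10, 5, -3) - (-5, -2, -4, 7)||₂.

√(Σ(x_i - y_i)²) = √((10 - (-5))² + (10 - (-2))² + (5 - (-4))² + (-3 - 7)²)
= √(15² + 12² + 9² + (-10)²) = √(225 + 144 + 81 + 100) = √550 ≈ 23.4521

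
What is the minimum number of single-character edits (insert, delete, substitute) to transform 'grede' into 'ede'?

Let D[i][j] be the edit distance between the first i characters of 'grede' and the first j characters of 'ede', with D[i][0] = i, D[0][j] = j, and D[i][j] = D[i-1][j-1] if the characters match, else 1 + min(D[i-1][j], D[i][j-1], D[i-1][j-1]). Filling the table (rows: prefixes of 'grede', columns: prefixes of 'ede'):
     ε  e  d  e
  ε  0  1  2  3
  g  1  1  2  3
  r  2  2  2  3
  e  3  2  3  2
  d  4  3  2  3
  e  5  4  3  2
The bottom-right entry gives D[5][3] = 2, so no sequence of fewer than 2 edits works. Backtracking through the table gives one optimal edit sequence (2 edits):
  grede → rede (del g @1)
  rede → ede (del r @1)
Edit distance = 2.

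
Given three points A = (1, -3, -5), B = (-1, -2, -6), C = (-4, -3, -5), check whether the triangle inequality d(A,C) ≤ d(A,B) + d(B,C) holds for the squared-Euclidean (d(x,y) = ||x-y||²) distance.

d(A,B) = 2² + 1² + 1² = 6, d(B,C) = 3² + 1² + 1² = 11, d(A,C) = 5² + 0² + 0² = 25.
d(A,C) = 25 > 6 + 11 = 17. Triangle inequality is VIOLATED. (Squared-Euclidean is not a metric — this is a counterexample.)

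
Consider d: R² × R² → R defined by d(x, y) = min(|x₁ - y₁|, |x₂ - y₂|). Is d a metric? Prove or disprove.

No. d fails identity of indiscernibles: take x = (1, 0) and y = (1, 8). Then d(x,y) = min(|1 - 1|, |0 - 8|) = min(0, 8) = 0, yet x ≠ y.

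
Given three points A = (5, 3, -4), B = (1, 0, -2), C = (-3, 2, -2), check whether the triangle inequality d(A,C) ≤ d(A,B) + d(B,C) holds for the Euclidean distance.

d(A,B) = √(4² + 3² + 2²) = √29 ≈ 5.3852, d(B,C) = √(4² + 2² + 0²) = √20 ≈ 4.4721, d(A,C) = √(8² + 1² + 2²) = √69 ≈ 8.3066.
d(A,C) ≈ 8.3066 ≤ 5.3852 + 4.4721 = 9.8573. Triangle inequality is satisfied.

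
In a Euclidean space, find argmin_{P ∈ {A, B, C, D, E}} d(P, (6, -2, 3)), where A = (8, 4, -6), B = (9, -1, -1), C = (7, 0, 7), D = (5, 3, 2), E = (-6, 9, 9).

Distances: d(A) = 11, d(B) ≈ 5.099, d(C) ≈ 4.5826, d(D) ≈ 5.1962, d(E) ≈ 17.3494. Nearest: C = (7, 0, 7) with distance 4.5826.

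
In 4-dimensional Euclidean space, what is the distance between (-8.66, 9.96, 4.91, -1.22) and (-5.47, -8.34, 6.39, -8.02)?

√(Σ(x_i - y_i)²) = √((-8.66 - (-5.47))² + (9.96 - (-8.34))² + (4.91 - 6.39)² + (-1.22 - (-8.02))²)
= √((-3.19)² + 18.3² + (-1.48)² + 6.8²) = √(10.1761 + 334.89 + 2.1904 + 46.24) = √393.4965 ≈ 19.8367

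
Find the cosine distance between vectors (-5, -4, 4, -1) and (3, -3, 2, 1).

With u = (-5, -4, 4, -1), v = (3, -3, 2, 1):
u·v = (-5)·3 + (-4)·(-3) + 4·2 + (-1)·1 = (-15) + 12 + 8 + (-1) = 4.
|u| = √((-5)² + (-4)² + 4² + (-1)²) = √58, |v| = √(3² + (-3)² + 2² + 1²) = √23, so |u||v| = √(58·23) = √1334.
cos θ = (u·v)/(|u||v|) = 4/√1334 ≈ 0.1095
Cosine distance = 1 - cos θ ≈ 1 - 0.1095 = 0.8905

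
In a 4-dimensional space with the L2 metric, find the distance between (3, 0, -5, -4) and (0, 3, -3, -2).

(Σ|x_i - y_i|^2)^(1/2) = (|3 - 0|^2 + |0 - 3|^2 + |-5 - (-3)|^2 + |-4 - (-2)|^2)^(1/2)
= (3^2 + 3^2 + 2^2 + 2^2)^(1/2) = (9 + 9 + 4 + 4)^(1/2) = (26)^(1/2) ≈ 5.099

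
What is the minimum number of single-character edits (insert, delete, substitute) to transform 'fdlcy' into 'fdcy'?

Let D[i][j] be the edit distance between the first i characters of 'fdlcy' and the first j characters of 'fdcy', with D[i][0] = i, D[0][j] = j, and D[i][j] = D[i-1][j-1] if the characters match, else 1 + min(D[i-1][j], D[i][j-1], D[i-1][j-1]). Filling the table (rows: prefixes of 'fdlcy', columns: prefixes of 'fdcy'):
     ε  f  d  c  y
  ε  0  1  2  3  4
  f  1  0  1  2  3
  d  2  1  0  1  2
  l  3  2  1  1  2
  c  4  3  2  1  2
  y  5  4  3  2  1
The bottom-right entry gives D[5][4] = 1, so no sequence of fewer than 1 edit works. Backtracking through the table gives one optimal edit sequence (1 edit):
  fdlcy → fdcy (del l @3)
Edit distance = 1.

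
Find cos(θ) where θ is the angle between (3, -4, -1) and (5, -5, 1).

With u = (3, -4, -1), v = (5, -5, 1):
u·v = 3·5 + (-4)·(-5) + (-1)·1 = 15 + 20 + (-1) = 34.
|u| = √(3² + (-4)² + (-1)²) = √26, |v| = √(5² + (-5)² + 1²) = √51, so |u||v| = √(26·51) = √1326.
cos θ = (u·v)/(|u||v|) = 34/√1326 ≈ 0.9337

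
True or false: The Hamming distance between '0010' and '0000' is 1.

Differing positions: 3. Hamming distance = 1, so the claim is true.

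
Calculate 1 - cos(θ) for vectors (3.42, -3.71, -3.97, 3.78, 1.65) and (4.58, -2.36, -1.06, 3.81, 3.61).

With u = (3.42, -3.71, -3.97, 3.78, 1.65), v = (4.58, -2.36, -1.06, 3.81, 3.61):
u·v = 3.42·4.58 + (-3.71)·(-2.36) + (-3.97)·(-1.06) + 3.78·3.81 + 1.65·3.61 = 15.6636 + 8.7556 + 4.2082 + 14.4018 + 5.9565 = 48.9857.
|u| = √(3.42² + (-3.71)² + (-3.97)² + 3.78² + 1.65²) = √(11.6964 + 13.7641 + 15.7609 + 14.2884 + 2.7225) = √58.2323, |v| = √(4.58² + (-2.36)² + (-1.06)² + 3.81² + 3.61²) = √(20.9764 + 5.5696 + 1.1236 + 14.5161 + 13.0321) = √55.2178.
cos θ = (u·v)/(|u||v|) = 48.9857/(√58.2323·√55.2178) ≈ 0.8639
Cosine distance = 1 - cos θ ≈ 1 - 0.8639 = 0.1361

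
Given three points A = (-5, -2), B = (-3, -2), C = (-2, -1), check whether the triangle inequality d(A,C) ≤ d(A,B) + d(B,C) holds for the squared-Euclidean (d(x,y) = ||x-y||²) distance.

d(A,B) = 2² + 0² = 4, d(B,C) = 1² + 1² = 2, d(A,C) = 3² + 1² = 10.
d(A,C) = 10 > 4 + 2 = 6. Triangle inequality is VIOLATED. (Squared-Euclidean is not a metric — this is a counterexample.)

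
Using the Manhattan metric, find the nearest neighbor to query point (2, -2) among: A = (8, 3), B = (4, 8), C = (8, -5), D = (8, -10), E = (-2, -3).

Distances: d(A) = 11, d(B) = 12, d(C) = 9, d(D) = 14, d(E) = 5. Nearest: E = (-2, -3) with distance 5.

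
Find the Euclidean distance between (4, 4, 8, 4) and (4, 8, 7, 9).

√(Σ(x_i - y_i)²) = √((4 - 4)² + (4 - 8)² + (8 - 7)² + (4 - 9)²)
= √(0² + (-4)² + 1² + (-5)²) = √(0 + 16 + 1 + 25) = √42 ≈ 6.4807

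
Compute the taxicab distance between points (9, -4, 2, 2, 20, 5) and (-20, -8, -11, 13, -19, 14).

Σ|x_i - y_i| = |9 - (-20)| + |-4 - (-8)| + |2 - (-11)| + |2 - 13| + |20 - (-19)| + |5 - 14| = 29 + 4 + 13 + 11 + 39 + 9 = 105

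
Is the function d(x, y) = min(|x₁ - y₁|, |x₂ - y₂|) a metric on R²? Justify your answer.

No. d fails identity of indiscernibles: take x = (-4, 0) and y = (-4, 8). Then d(x,y) = min(|-4 - (-4)|, |0 - 8|) = min(0, 8) = 0, yet x ≠ y.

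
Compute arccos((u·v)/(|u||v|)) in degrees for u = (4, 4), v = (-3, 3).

With u = (4, 4), v = (-3, 3):
u·v = 4·(-3) + 4·3 = (-12) + 12 = 0.
|u| = √(4² + 4²) = √32, |v| = √((-3)² + 3²) = √18, so |u||v| = √(32·18) = √576 = 24.
cos θ = (u·v)/(|u||v|) = 0/24 = 0 (the vectors are orthogonal)
θ = arccos(0) = 90°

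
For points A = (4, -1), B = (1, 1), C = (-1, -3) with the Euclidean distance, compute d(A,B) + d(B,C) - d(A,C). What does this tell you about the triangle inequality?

d(A,B) = √(3² + 2²) = √13 ≈ 3.6056, d(B,C) = √(2² + 4²) = √20 ≈ 4.4721, d(A,C) = √(5² + 2²) = √29 ≈ 5.3852.
d(A,B) + d(B,C) - d(A,C) = 3.6056 + 4.4721 - 5.3852 = 8.0777 - 5.3852 = 2.6925 (to 4 decimal places). This is ≥ 0, so the triangle inequality holds for these points.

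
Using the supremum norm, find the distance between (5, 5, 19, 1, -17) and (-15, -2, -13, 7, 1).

max(|x_i - y_i|) = max(|5 - (-15)|, |5 - (-2)|, |19 - (-13)|, |1 - 7|, |-17 - 1|) = max(20, 7, 32, 6, 18) = 32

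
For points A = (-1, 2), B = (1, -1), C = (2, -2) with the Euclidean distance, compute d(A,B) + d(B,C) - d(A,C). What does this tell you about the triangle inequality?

d(A,B) = √(2² + 3²) = √13 ≈ 3.6056, d(B,C) = √(1² + 1²) = √2 ≈ 1.4142, d(A,C) = √(3² + 4²) = √25 = 5.
d(A,B) + d(B,C) - d(A,C) = 3.6056 + 1.4142 - 5 = 5.0198 - 5 = 0.0198 (to 4 decimal places). This is ≥ 0, so the triangle inequality holds for these points.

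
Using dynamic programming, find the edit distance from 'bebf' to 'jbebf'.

Let D[i][j] be the edit distance between the first i characters of 'bebf' and the first j characters of 'jbebf', with D[i][0] = i, D[0][j] = j, and D[i][j] = D[i-1][j-1] if the characters match, else 1 + min(D[i-1][j], D[i][j-1], D[i-1][j-1]). Filling the table (rows: prefixes of 'bebf', columns: prefixes of 'jbebf'):
     ε  j  b  e  b  f
  ε  0  1  2  3  4  5
  b  1  1  1  2  3  4
  e  2  2  2  1  2  3
  b  3  3  2  2  1  2
  f  4  4  3  3  2  1
The bottom-right entry gives D[4][5] = 1, so no sequence of fewer than 1 edit works. Backtracking through the table gives one optimal edit sequence (1 edit):
  bebf → jbebf (ins j @1)
Edit distance = 1.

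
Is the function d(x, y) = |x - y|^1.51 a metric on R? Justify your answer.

No. d(x,y) = |x-y|^1.51 fails the triangle inequality since p = 1.51 > 1. Counterexample: x = -5, y = 5, z = 7. d(x,z) = |-5 - 7|^1.51 = 12^1.51 ≈ 42.6151, but d(x,y) + d(y,z) = 10^1.51 + 2^1.51 ≈ 32.3594 + 2.8481 = 35.2075. Since 42.6151 > 35.2075, the triangle inequality is violated.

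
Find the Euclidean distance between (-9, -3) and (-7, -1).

√(Σ(x_i - y_i)²) = √((-9 - (-7))² + (-3 - (-1))²)
= √((-2)² + (-2)²) = √(4 + 4) = √8 ≈ 2.8284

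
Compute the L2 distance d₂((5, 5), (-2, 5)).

√(Σ(x_i - y_i)²) = √((5 - (-2))² + (5 - 5)²)
= √(7² + 0²) = √(49 + 0) = √49 = 7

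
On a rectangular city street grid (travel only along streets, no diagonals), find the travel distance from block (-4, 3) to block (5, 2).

Σ|x_i - y_i| = |-4 - 5| + |3 - 2| = 9 + 1 = 10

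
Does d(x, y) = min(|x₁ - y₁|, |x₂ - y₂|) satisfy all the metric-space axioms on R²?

No. d fails identity of indiscernibles: take x = (5, 0) and y = (5, 6). Then d(x,y) = min(|5 - 5|, |0 - 6|) = min(0, 6) = 0, yet x ≠ y.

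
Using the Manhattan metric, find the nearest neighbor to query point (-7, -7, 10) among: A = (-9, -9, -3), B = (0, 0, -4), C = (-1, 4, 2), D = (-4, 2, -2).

Distances: d(A) = 17, d(B) = 28, d(C) = 25, d(D) = 24. Nearest: A = (-9, -9, -3) with distance 17.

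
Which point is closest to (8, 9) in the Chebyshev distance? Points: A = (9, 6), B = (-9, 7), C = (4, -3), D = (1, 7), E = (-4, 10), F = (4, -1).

Distances: d(A) = 3, d(B) = 17, d(C) = 12, d(D) = 7, d(E) = 12, d(F) = 10. Nearest: A = (9, 6) with distance 3.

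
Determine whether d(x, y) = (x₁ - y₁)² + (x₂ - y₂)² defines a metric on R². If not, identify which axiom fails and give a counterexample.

No. The squared Euclidean distance fails the triangle inequality. Counterexample: x = (0, 0), y = (3, 5), z = (6, 10). d(x,z) = 6² + 10² = 136, but d(x,y) + d(y,z) = (3² + 5²) + (3² + 5²) = 34 + 34 = 68. Since 136 > 68, the triangle inequality is violated. (Note: √d, the ordinary Euclidean distance, IS a metric.)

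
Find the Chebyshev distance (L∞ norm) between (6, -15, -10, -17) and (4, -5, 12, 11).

max(|x_i - y_i|) = max(|6 - 4|, |-15 - (-5)|, |-10 - 12|, |-17 - 11|) = max(2, 10, 22, 28) = 28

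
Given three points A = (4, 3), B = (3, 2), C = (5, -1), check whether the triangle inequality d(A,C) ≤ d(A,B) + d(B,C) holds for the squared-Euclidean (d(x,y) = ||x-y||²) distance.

d(A,B) = 1² + 1² = 2, d(B,C) = 2² + 3² = 13, d(A,C) = 1² + 4² = 17.
d(A,C) = 17 > 2 + 13 = 15. Triangle inequality is VIOLATED. (Squared-Euclidean is not a metric — this is a counterexample.)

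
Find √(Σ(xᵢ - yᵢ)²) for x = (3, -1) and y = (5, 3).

√(Σ(x_i - y_i)²) = √((3 - 5)² + (-1 - 3)²)
= √((-2)² + (-4)²) = √(4 + 16) = √20 ≈ 4.4721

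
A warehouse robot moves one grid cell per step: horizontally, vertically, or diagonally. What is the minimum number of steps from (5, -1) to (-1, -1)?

max(|x_i - y_i|) = max(|5 - (-1)|, |-1 - (-1)|) = max(6, 0) = 6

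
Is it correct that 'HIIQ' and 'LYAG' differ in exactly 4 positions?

Differing positions: 1, 2, 3, 4. Hamming distance = 4, so the claim is true.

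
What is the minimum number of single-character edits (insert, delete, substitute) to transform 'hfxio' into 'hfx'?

Let D[i][j] be the edit distance between the first i characters of 'hfxio' and the first j characters of 'hfx', with D[i][0] = i, D[0][j] = j, and D[i][j] = D[i-1][j-1] if the characters match, else 1 + min(D[i-1][j], D[i][j-1], D[i-1][j-1]). Filling the table (rows: prefixes of 'hfxio', columns: prefixes of 'hfx'):
     ε  h  f  x
  ε  0  1  2  3
  h  1  0  1  2
  f  2  1  0  1
  x  3  2  1  0
  i  4  3  2  1
  o  5  4  3  2
The bottom-right entry gives D[5][3] = 2, so no sequence of fewer than 2 edits works. Backtracking through the table gives one optimal edit sequence (2 edits):
  hfxio → hfxo (del i @4)
  hfxo → hfx (del o @4)
Edit distance = 2.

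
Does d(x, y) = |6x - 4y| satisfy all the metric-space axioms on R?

No. d fails symmetry: d(5, 3) = |6·5 - 4·3| = |18| = 18, but d(3, 5) = |6·3 - 4·5| = |-2| = 2. Since 18 ≠ 2, d(x,y) ≠ d(y,x) in general.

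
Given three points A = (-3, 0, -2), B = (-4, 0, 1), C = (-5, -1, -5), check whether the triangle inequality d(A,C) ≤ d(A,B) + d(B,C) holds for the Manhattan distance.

d(A,B) = 1 + 0 + 3 = 4, d(B,C) = 1 + 1 + 6 = 8, d(A,C) = 2 + 1 + 3 = 6.
d(A,C) = 6 ≤ 4 + 8 = 12. Triangle inequality is satisfied.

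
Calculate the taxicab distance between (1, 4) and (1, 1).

Σ|x_i - y_i| = |1 - 1| + |4 - 1| = 0 + 3 = 3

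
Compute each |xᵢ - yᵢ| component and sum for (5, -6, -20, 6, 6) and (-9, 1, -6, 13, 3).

Σ|x_i - y_i| = |5 - (-9)| + |-6 - 1| + |-20 - (-6)| + |6 - 13| + |6 - 3| = 14 + 7 + 14 + 7 + 3 = 45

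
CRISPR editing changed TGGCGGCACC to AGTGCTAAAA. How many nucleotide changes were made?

Differing positions: 1, 3, 4, 5, 6, 7, 9, 10. Hamming distance = 8.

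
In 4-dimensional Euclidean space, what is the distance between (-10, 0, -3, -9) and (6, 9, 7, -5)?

√(Σ(x_i - y_i)²) = √((-10 - 6)² + (0 - 9)² + (-3 - 7)² + (-9 - (-5))²)
= √((-16)² + (-9)² + (-10)² + (-4)²) = √(256 + 81 + 100 + 16) = √453 ≈ 21.2838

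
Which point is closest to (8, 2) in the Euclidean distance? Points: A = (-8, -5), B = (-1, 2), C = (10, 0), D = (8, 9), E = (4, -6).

Distances: d(A) ≈ 17.4642, d(B) = 9, d(C) ≈ 2.8284, d(D) = 7, d(E) ≈ 8.9443. Nearest: C = (10, 0) with distance 2.8284.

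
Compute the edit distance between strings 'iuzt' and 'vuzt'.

Let D[i][j] be the edit distance between the first i characters of 'iuzt' and the first j characters of 'vuzt', with D[i][0] = i, D[0][j] = j, and D[i][j] = D[i-1][j-1] if the characters match, else 1 + min(D[i-1][j], D[i][j-1], D[i-1][j-1]). Filling the table (rows: prefixes of 'iuzt', columns: prefixes of 'vuzt'):
     ε  v  u  z  t
  ε  0  1  2  3  4
  i  1  1  2  3  4
  u  2  2  1  2  3
  z  3  3  2  1  2
  t  4  4  3  2  1
The bottom-right entry gives D[4][4] = 1, so no sequence of fewer than 1 edit works. Backtracking through the table gives one optimal edit sequence (1 edit):
  iuzt → vuzt (sub i→v @1)
Edit distance = 1.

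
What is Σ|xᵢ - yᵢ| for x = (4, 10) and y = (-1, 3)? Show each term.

Σ|x_i - y_i| = |4 - (-1)| + |10 - 3| = 5 + 7 = 12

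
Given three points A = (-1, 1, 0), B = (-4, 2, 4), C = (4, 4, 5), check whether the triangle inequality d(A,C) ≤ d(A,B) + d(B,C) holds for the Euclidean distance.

d(A,B) = √(3² + 1² + 4²) = √26 ≈ 5.099, d(B,C) = √(8² + 2² + 1²) = √69 ≈ 8.3066, d(A,C) = √(5² + 3² + 5²) = √59 ≈ 7.6811.
d(A,C) ≈ 7.6811 ≤ 5.099 + 8.3066 = 13.4056. Triangle inequality is satisfied.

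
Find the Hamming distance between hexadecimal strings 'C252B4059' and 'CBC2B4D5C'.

Differing positions: 2, 3, 7, 9. Hamming distance = 4.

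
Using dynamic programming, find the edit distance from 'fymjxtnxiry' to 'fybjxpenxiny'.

Let D[i][j] be the edit distance between the first i characters of 'fymjxtnxiry' and the first j characters of 'fybjxpenxiny', with D[i][0] = i, D[0][j] = j, and D[i][j] = D[i-1][j-1] if the characters match, else 1 + min(D[i-1][j], D[i][j-1], D[i-1][j-1]). Filling the table (rows: prefixes of 'fymjxtnxiry', columns: prefixes of 'fybjxpenxiny'):
     ε  f  y  b  j  x  p  e  n  x  i  n  y
  ε  0  1  2  3  4  5  6  7  8  9 10 11 12
  f  1  0  1  2  3  4  5  6  7  8  9 10 11
  y  2  1  0  1  2  3  4  5  6  7  8  9 10
  m  3  2  1  1  2  3  4  5  6  7  8  9 10
  j  4  3  2  2  1  2  3  4  5  6  7  8  9
  x  5  4  3  3  2  1  2  3  4  5  6  7  8
  t  6  5  4  4  3  2  2  3  4  5  6  7  8
  n  7  6  5  5  4  3  3  3  3  4  5  6  7
  x  8  7  6  6  5  4  4  4  4  3  4  5  6
  i  9  8  7  7  6  5  5  5  5  4  3  4  5
  r 10  9  8  8  7  6  6  6  6  5  4  4  5
  y 11 10  9  9  8  7  7  7  7  6  5  5  4
The bottom-right entry gives D[11][12] = 4, so no sequence of fewer than 4 edits works. Backtracking through the table gives one optimal edit sequence (4 edits):
  fymjxtnxiry → fybjxtnxiry (sub m→b @3)
  fybjxtnxiry → fybjxptnxiry (ins p @6)
  fybjxptnxiry → fybjxpenxiry (sub t→e @7)
  fybjxpenxiry → fybjxpenxiny (sub r→n @11)
Edit distance = 4.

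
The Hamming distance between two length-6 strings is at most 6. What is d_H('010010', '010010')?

Differing positions: none. Hamming distance = 0. The maximum possible Hamming distance for length-6 strings is 6, so d_H/6 = 0/6 = 0.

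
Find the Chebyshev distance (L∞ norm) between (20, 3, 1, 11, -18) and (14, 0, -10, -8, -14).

max(|x_i - y_i|) = max(|20 - 14|, |3 - 0|, |1 - (-10)|, |11 - (-8)|, |-18 - (-14)|) = max(6, 3, 11, 19, 4) = 19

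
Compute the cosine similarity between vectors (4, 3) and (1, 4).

With u = (4, 3), v = (1, 4):
u·v = 4·1 + 3·4 = 4 + 12 = 16.
|u| = √(4² + 3²) = √25, |v| = √(1² + 4²) = √17, so |u||v| = √(25·17) = √425.
cos θ = (u·v)/(|u||v|) = 16/√425 ≈ 0.7761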